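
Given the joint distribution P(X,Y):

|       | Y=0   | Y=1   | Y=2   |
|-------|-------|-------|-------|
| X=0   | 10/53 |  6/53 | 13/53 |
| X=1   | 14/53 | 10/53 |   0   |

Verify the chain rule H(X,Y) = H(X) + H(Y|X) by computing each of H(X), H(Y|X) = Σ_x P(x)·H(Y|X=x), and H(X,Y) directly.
H(X) = 0.9936 bits, H(Y|X) = 1.2748 bits, H(X,Y) = 2.2684 bits

Marginal of X (row sums):
  P(X=0) = 10/53 + 6/53 + 13/53 = 29/53
  P(X=1) = 14/53 + 10/53 + 0 = 24/53
H(X) = -[(29/53)·log₂(29/53) + (24/53)·log₂(24/53)]
  = 0.4760 + 0.5176 = 0.9936 bits

H(Y|X) = Σ_x P(x)·H(Y|X=x):
  X=0: P(X=0) = 29/53, P(Y|X=0) = (10/29, 6/29, 13/29) → H(Y|X=0) = 1.5189
  X=1: P(X=1) = 24/53, P(Y|X=1) = (7/12, 5/12, 0) → H(Y|X=1) = 0.9799
H(Y|X) = (29/53)·1.5189 + (24/53)·0.9799 = 1.2748 bits

H(X,Y) = -Σ_{x,y} P(x,y) log₂ P(x,y). Per-cell terms -P(x,y)·log₂P(x,y):
  X=0: 0.4540, 0.3558, 0.4973
  X=1: 0.5073, 0.4540, 0.0000
  (cells with P = 0 contribute 0)
Sum of the 6 terms: H(X,Y) = 2.2684 bits

Chain rule check:
  H(X) + H(Y|X) = 0.9936 + 1.2748 = 2.2684 bits
  H(X,Y) = 2.2684 bits
✓ Chain rule verified.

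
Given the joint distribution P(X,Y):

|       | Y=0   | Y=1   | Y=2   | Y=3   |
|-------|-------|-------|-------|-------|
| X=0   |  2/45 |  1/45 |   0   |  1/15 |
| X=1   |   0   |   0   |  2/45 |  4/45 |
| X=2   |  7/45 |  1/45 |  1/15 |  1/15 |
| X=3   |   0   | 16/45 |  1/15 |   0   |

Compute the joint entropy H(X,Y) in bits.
2.9436 bits

H(X,Y) = -Σ_{x,y} P(x,y) log₂ P(x,y). Per-cell terms -P(x,y)·log₂P(x,y):
  X=0: 0.1996, 0.1220, 0.0000, 0.2605
  X=1: 0.0000, 0.0000, 0.1996, 0.3104
  X=2: 0.4176, 0.1220, 0.2605, 0.2605
  X=3: 0.0000, 0.5304, 0.2605, 0.0000
  (cells with P = 0 contribute 0)
Sum of the 16 terms: H(X,Y) = 2.9436 bits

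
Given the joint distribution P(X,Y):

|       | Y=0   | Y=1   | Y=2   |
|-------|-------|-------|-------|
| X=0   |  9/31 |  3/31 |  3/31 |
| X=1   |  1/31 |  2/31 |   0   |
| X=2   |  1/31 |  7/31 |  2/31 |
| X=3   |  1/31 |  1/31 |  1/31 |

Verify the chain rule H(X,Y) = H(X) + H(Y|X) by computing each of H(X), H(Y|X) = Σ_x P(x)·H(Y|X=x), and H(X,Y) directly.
H(X) = 1.6854 bits, H(Y|X) = 1.2788 bits, H(X,Y) = 2.9642 bits

Marginal of X (row sums):
  P(X=0) = 9/31 + 3/31 + 3/31 = 15/31
  P(X=1) = 1/31 + 2/31 + 0 = 3/31
  P(X=2) = 1/31 + 7/31 + 2/31 = 10/31
  P(X=3) = 1/31 + 1/31 + 1/31 = 3/31
H(X) = -[(15/31)·log₂(15/31) + (3/31)·log₂(3/31) + (10/31)·log₂(10/31) + (3/31)·log₂(3/31)]
  = 0.506761 + 0.326055 + 0.526538 + 0.326055 = 1.6854 bits

H(Y|X) = Σ_x P(x)·H(Y|X=x):
  X=0: P(X=0) = 15/31, P(Y|X=0) = (3/5, 1/5, 1/5) → H(Y|X=0) = 1.370951
  X=1: P(X=1) = 3/31, P(Y|X=1) = (1/3, 2/3, 0) → H(Y|X=1) = 0.918296
  X=2: P(X=2) = 10/31, P(Y|X=2) = (1/10, 7/10, 1/5) → H(Y|X=2) = 1.156780
  X=3: P(X=3) = 3/31, P(Y|X=3) = (1/3, 1/3, 1/3) → H(Y|X=3) = 1.584963
H(Y|X) = (15/31)·1.370951 + (3/31)·0.918296 + (10/31)·1.156780 + (3/31)·1.584963 = 1.2788 bits

H(X,Y) = -Σ_{x,y} P(x,y) log₂ P(x,y). Per-cell terms -P(x,y)·log₂P(x,y):
  X=0: 0.518014, 0.326055, 0.326055
  X=1: 0.159813, 0.255109, 0.000000
  X=2: 0.159813, 0.484771, 0.255109
  X=3: 0.159813, 0.159813, 0.159813
  (cells with P = 0 contribute 0)
Sum of the 12 terms: H(X,Y) = 2.9642 bits

Chain rule check:
  H(X) + H(Y|X) = 1.6854 + 1.2788 = 2.9642 bits
  H(X,Y) = 2.9642 bits
✓ Chain rule verified.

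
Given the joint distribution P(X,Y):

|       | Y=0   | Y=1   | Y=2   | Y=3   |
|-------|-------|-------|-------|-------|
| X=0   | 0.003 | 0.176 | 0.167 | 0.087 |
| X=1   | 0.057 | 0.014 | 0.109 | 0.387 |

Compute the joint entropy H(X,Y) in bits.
2.4043 bits

H(X,Y) = -Σ_{x,y} P(x,y) log₂ P(x,y). Per-cell terms -P(x,y)·log₂P(x,y):
  X=0: 0.02514, 0.44112, 0.43121, 0.30649
  X=1: 0.23557, 0.08622, 0.34854, 0.53003
Sum of the 8 terms: H(X,Y) = 2.4043 bits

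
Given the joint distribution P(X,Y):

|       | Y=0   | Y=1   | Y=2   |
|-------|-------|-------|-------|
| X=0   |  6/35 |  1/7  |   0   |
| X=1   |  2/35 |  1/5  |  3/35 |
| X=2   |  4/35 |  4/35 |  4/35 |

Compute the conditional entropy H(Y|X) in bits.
1.3305 bits

H(Y|X) = H(X,Y) - H(X)

H(X,Y) = -Σ_{x,y} P(x,y) log₂ P(x,y). Per-cell terms -P(x,y)·log₂P(x,y):
  X=0: 0.4362, 0.4011, 0.0000
  X=1: 0.2360, 0.4644, 0.3038
  X=2: 0.3576, 0.3576, 0.3576
  (cells with P = 0 contribute 0)
Sum of the 9 terms: H(X,Y) = 2.9143 bits

Marginal of X (row sums):
  P(X=0) = 6/35 + 1/7 + 0 = 11/35
  P(X=1) = 2/35 + 1/5 + 3/35 = 12/35
  P(X=2) = 4/35 + 4/35 + 4/35 = 12/35
H(X) = -[(11/35)·log₂(11/35) + (12/35)·log₂(12/35) + (12/35)·log₂(12/35)]
  = 0.5248 + 0.5295 + 0.5295 = 1.5838 bits

H(Y|X) = H(X,Y) - H(X) = 2.9143 - 1.5838 = 1.3305 bits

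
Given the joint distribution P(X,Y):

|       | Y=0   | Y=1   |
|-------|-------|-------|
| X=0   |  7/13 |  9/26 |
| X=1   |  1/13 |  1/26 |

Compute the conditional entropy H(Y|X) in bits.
0.9602 bits

H(Y|X) = H(X,Y) - H(X)

H(X,Y) = -Σ_{x,y} P(x,y) log₂ P(x,y). Per-cell terms -P(x,y)·log₂P(x,y):
  X=0: 0.48089, 0.52979
  X=1: 0.28465, 0.18079
Sum of the 4 terms: H(X,Y) = 1.47612 bits

Marginal of X (row sums):
  P(X=0) = 7/13 + 9/26 = 23/26
  P(X=1) = 1/13 + 1/26 = 3/26
H(X) = -[(23/26)·log₂(23/26) + (3/26)·log₂(3/26)]
  = 0.15647 + 0.35948 = 0.51595 bits

H(Y|X) = H(X,Y) - H(X) = 1.47612 - 0.51595 = 0.9602 bits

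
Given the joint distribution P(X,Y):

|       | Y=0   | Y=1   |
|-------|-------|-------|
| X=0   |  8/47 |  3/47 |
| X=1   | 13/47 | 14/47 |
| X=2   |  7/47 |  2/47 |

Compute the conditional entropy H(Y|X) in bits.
0.9181 bits

H(Y|X) = H(X,Y) - H(X)

H(X,Y) = -Σ_{x,y} P(x,y) log₂ P(x,y). Per-cell terms -P(x,y)·log₂P(x,y):
  X=0: 0.4348, 0.2534
  X=1: 0.5128, 0.5205
  X=2: 0.4092, 0.1938
Sum of the 6 terms: H(X,Y) = 2.3245 bits

Marginal of X (row sums):
  P(X=0) = 8/47 + 3/47 = 11/47
  P(X=1) = 13/47 + 14/47 = 27/47
  P(X=2) = 7/47 + 2/47 = 9/47
H(X) = -[(11/47)·log₂(11/47) + (27/47)·log₂(27/47) + (9/47)·log₂(9/47)]
  = 0.4904 + 0.4594 + 0.4566 = 1.4064 bits

H(Y|X) = H(X,Y) - H(X) = 2.3245 - 1.4064 = 0.9181 bits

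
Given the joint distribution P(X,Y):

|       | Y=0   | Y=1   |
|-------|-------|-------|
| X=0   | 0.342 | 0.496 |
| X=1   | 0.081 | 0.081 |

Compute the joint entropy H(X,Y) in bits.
1.6185 bits

H(X,Y) = -Σ_{x,y} P(x,y) log₂ P(x,y). Per-cell terms -P(x,y)·log₂P(x,y):
  X=0: 0.5294, 0.5017
  X=1: 0.2937, 0.2937
Sum of the 4 terms: H(X,Y) = 1.6185 bits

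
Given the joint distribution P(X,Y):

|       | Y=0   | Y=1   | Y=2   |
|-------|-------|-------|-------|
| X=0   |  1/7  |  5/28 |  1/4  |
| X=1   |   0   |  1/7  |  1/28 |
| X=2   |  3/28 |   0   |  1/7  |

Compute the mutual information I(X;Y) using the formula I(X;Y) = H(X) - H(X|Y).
0.2914 bits

I(X;Y) = H(X) - H(X|Y)

Marginal of X (row sums):
  P(X=0) = 1/7 + 5/28 + 1/4 = 4/7
  P(X=1) = 0 + 1/7 + 1/28 = 5/28
  P(X=2) = 3/28 + 0 + 1/7 = 1/4
H(X) = -[(4/7)·log₂(4/7) + (5/28)·log₂(5/28) + (1/4)·log₂(1/4)]
  = 0.461346 + 0.443826 + 0.500000 = 1.40517 bits

Marginal of Y (column sums):
  P(Y=0) = 1/7 + 0 + 3/28 = 1/4
  P(Y=1) = 5/28 + 1/7 + 0 = 9/28
  P(Y=2) = 1/4 + 1/28 + 1/7 = 3/7
H(X|Y) = Σ_y P(y)·H(X|Y=y):
  Y=0: P(Y=0) = 1/4, P(X|Y=0) = (4/7, 0, 3/7) → H(X|Y=0) = 0.985228
  Y=1: P(Y=1) = 9/28, P(X|Y=1) = (5/9, 4/9, 0) → H(X|Y=1) = 0.991076
  Y=2: P(Y=2) = 3/7, P(X|Y=2) = (7/12, 1/12, 1/3) → H(X|Y=2) = 1.280672
H(X|Y) = (1/4)·0.985228 + (9/28)·0.991076 + (3/7)·1.280672 = 1.11373 bits

I(X;Y) = H(X) - H(X|Y) = 1.40517 - 1.11373 = 0.2914 bits

Cross-check via I(X;Y) = H(X) + H(Y) - H(X,Y): computing H(Y) from the column sums and H(X,Y) from the 9 cells in the same way gives H(Y) = 1.55020 bits and H(X,Y) = 2.66393 bits, so
I(X;Y) = 1.40517 + 1.55020 - 2.66393 = 0.2914 bits ✓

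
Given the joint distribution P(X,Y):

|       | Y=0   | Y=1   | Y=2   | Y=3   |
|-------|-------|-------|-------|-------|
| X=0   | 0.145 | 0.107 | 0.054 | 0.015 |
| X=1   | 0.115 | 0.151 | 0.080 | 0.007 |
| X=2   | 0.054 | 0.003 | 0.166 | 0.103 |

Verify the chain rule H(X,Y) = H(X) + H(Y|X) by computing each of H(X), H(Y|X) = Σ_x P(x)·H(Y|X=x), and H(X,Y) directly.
H(X) = 1.5837 bits, H(Y|X) = 1.6162 bits, H(X,Y) = 3.1999 bits

Marginal of X (row sums):
  P(X=0) = 0.145 + 0.107 + 0.054 + 0.015 = 0.321
  P(X=1) = 0.115 + 0.151 + 0.080 + 0.007 = 0.353
  P(X=2) = 0.054 + 0.003 + 0.166 + 0.103 = 0.326
H(X) = -[0.321·log₂(0.321) + 0.353·log₂(0.353) + 0.326·log₂(0.326)]
  = 0.5262 + 0.5303 + 0.5272 = 1.5837 bits

H(Y|X) = Σ_x P(x)·H(Y|X=x):
  X=0: P(X=0) = 0.321, P(Y|X=0) = (145/321, 1/3, 18/107, 5/107) → H(Y|X=0) = 1.6853
  X=1: P(X=1) = 0.353, P(Y|X=1) = (115/353, 151/353, 80/353, 7/353) → H(Y|X=1) = 1.6487
  X=2: P(X=2) = 0.326, P(Y|X=2) = (27/163, 3/326, 83/163, 103/326) → H(Y|X=2) = 1.5129
H(Y|X) = 0.321·1.6853 + 0.353·1.6487 + 0.326·1.5129 = 1.6162 bits

H(X,Y) = -Σ_{x,y} P(x,y) log₂ P(x,y). Per-cell terms -P(x,y)·log₂P(x,y):
  X=0: 0.4040, 0.3450, 0.2274, 0.0909
  X=1: 0.3588, 0.4118, 0.2915, 0.0501
  X=2: 0.2274, 0.0251, 0.4301, 0.3378
Sum of the 12 terms: H(X,Y) = 3.1999 bits

Chain rule check:
  H(X) + H(Y|X) = 1.5837 + 1.6162 = 3.1999 bits
  H(X,Y) = 3.1999 bits
✓ Chain rule verified.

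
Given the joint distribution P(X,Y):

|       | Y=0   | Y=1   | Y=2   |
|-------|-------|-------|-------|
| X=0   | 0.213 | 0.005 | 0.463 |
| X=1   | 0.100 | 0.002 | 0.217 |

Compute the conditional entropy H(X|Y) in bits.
0.9033 bits

H(X|Y) = H(X,Y) - H(Y)

H(X,Y) = -Σ_{x,y} P(x,y) log₂ P(x,y). Per-cell terms -P(x,y)·log₂P(x,y):
  X=0: 0.475219, 0.038219, 0.514354
  X=1: 0.332193, 0.017932, 0.478319
Sum of the 6 terms: H(X,Y) = 1.85624 bits

Marginal of Y (column sums):
  P(Y=0) = 0.213 + 0.100 = 0.313
  P(Y=1) = 0.005 + 0.002 = 0.007
  P(Y=2) = 0.463 + 0.217 = 0.680
H(Y) = -[0.313·log₂(0.313) + 0.007·log₂(0.007) + 0.680·log₂(0.680)]
  = 0.524515 + 0.050109 + 0.378347 = 0.95297 bits

H(X|Y) = H(X,Y) - H(Y) = 1.85624 - 0.95297 = 0.9033 bits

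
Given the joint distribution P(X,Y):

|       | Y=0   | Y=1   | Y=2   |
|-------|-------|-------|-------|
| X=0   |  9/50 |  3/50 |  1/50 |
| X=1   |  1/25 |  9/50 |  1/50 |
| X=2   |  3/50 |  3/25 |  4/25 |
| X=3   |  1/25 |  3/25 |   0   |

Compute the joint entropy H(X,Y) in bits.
3.1321 bits

H(X,Y) = -Σ_{x,y} P(x,y) log₂ P(x,y). Per-cell terms -P(x,y)·log₂P(x,y):
  X=0: 0.44531, 0.24353, 0.11288
  X=1: 0.18575, 0.44531, 0.11288
  X=2: 0.24353, 0.36707, 0.42302
  X=3: 0.18575, 0.36707, 0.00000
  (cells with P = 0 contribute 0)
Sum of the 12 terms: H(X,Y) = 3.1321 bits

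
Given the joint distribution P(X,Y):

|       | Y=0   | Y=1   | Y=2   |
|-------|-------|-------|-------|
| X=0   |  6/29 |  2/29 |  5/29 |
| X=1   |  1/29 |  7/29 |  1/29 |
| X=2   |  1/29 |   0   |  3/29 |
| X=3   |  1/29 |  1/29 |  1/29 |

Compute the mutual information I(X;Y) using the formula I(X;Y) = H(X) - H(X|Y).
0.3465 bits

I(X;Y) = H(X) - H(X|Y)

Marginal of X (row sums):
  P(X=0) = 6/29 + 2/29 + 5/29 = 13/29
  P(X=1) = 1/29 + 7/29 + 1/29 = 9/29
  P(X=2) = 1/29 + 0 + 3/29 = 4/29
  P(X=3) = 1/29 + 1/29 + 1/29 = 3/29
H(X) = -[(13/29)·log₂(13/29) + (9/29)·log₂(9/29) + (4/29)·log₂(4/29) + (3/29)·log₂(3/29)]
  = 0.51890 + 0.52388 + 0.39420 + 0.33859 = 1.77557 bits

Marginal of Y (column sums):
  P(Y=0) = 6/29 + 1/29 + 1/29 + 1/29 = 9/29
  P(Y=1) = 2/29 + 7/29 + 0 + 1/29 = 10/29
  P(Y=2) = 5/29 + 1/29 + 3/29 + 1/29 = 10/29
H(X|Y) = Σ_y P(y)·H(X|Y=y):
  Y=0: P(Y=0) = 9/29, P(X|Y=0) = (2/3, 1/9, 1/9, 1/9) → H(X|Y=0) = 1.44662
  Y=1: P(Y=1) = 10/29, P(X|Y=1) = (1/5, 7/10, 0, 1/10) → H(X|Y=1) = 1.15678
  Y=2: P(Y=2) = 10/29, P(X|Y=2) = (1/2, 1/10, 3/10, 1/10) → H(X|Y=2) = 1.68548
H(X|Y) = (9/29)·1.44662 + (10/29)·1.15678 + (10/29)·1.68548 = 1.42904 bits

I(X;Y) = H(X) - H(X|Y) = 1.77557 - 1.42904 = 0.3465 bits

Cross-check via I(X;Y) = H(X) + H(Y) - H(X,Y): computing H(Y) from the column sums and H(X,Y) from the 12 cells in the same way gives H(Y) = 1.58323 bits and H(X,Y) = 3.01226 bits, so
I(X;Y) = 1.77557 + 1.58323 - 3.01226 = 0.3465 bits ✓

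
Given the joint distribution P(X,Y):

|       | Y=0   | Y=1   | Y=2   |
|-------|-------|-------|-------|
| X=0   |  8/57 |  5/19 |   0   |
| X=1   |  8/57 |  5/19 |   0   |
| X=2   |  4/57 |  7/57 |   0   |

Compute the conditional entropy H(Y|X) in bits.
0.9347 bits

H(Y|X) = H(X,Y) - H(X)

H(X,Y) = -Σ_{x,y} P(x,y) log₂ P(x,y). Per-cell terms -P(x,y)·log₂P(x,y):
  X=0: 0.39760, 0.50684, 0.00000
  X=1: 0.39760, 0.50684, 0.00000
  X=2: 0.26897, 0.37156, 0.00000
  (cells with P = 0 contribute 0)
Sum of the 9 terms: H(X,Y) = 2.4494 bits

Marginal of X (row sums):
  P(X=0) = 8/57 + 5/19 + 0 = 23/57
  P(X=1) = 8/57 + 5/19 + 0 = 23/57
  P(X=2) = 4/57 + 7/57 + 0 = 11/57
H(X) = -[(23/57)·log₂(23/57) + (23/57)·log₂(23/57) + (11/57)·log₂(11/57)]
  = 0.52833 + 0.52833 + 0.45804 = 1.5147 bits

H(Y|X) = H(X,Y) - H(X) = 2.4494 - 1.5147 = 0.9347 bits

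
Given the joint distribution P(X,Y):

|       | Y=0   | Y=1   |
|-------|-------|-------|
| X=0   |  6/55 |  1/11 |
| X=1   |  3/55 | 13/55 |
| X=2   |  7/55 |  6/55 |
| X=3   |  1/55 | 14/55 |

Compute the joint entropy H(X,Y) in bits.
2.7187 bits

H(X,Y) = -Σ_{x,y} P(x,y) log₂ P(x,y). Per-cell terms -P(x,y)·log₂P(x,y):
  X=0: 0.34870, 0.31449
  X=1: 0.22889, 0.49185
  X=2: 0.37851, 0.34870
  X=3: 0.10512, 0.50247
Sum of the 8 terms: H(X,Y) = 2.7187 bits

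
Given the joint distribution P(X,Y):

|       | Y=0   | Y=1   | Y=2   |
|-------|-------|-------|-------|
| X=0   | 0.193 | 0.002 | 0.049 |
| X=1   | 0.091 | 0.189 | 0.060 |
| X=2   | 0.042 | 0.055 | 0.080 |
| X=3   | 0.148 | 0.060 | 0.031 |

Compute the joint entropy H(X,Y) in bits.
3.2222 bits

H(X,Y) = -Σ_{x,y} P(x,y) log₂ P(x,y). Per-cell terms -P(x,y)·log₂P(x,y):
  X=0: 0.4581, 0.0179, 0.2132
  X=1: 0.3147, 0.4543, 0.2435
  X=2: 0.1921, 0.2301, 0.2915
  X=3: 0.4079, 0.2435, 0.1554
Sum of the 12 terms: H(X,Y) = 3.2222 bits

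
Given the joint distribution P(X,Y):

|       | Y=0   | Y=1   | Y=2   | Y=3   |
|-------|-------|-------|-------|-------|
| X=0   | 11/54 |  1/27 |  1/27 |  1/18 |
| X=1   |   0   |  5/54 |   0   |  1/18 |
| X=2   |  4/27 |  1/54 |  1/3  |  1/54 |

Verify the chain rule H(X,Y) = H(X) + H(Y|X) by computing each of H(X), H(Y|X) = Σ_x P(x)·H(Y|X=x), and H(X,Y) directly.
H(X) = 1.4278 bits, H(Y|X) = 1.3228 bits, H(X,Y) = 2.7506 bits

Marginal of X (row sums):
  P(X=0) = 11/54 + 1/27 + 1/27 + 1/18 = 1/3
  P(X=1) = 0 + 5/54 + 0 + 1/18 = 4/27
  P(X=2) = 4/27 + 1/54 + 1/3 + 1/54 = 14/27
H(X) = -[(1/3)·log₂(1/3) + (4/27)·log₂(4/27) + (14/27)·log₂(14/27)]
  = 0.52832 + 0.40813 + 0.49131 = 1.4278 bits

H(Y|X) = Σ_x P(x)·H(Y|X=x):
  X=0: P(X=0) = 1/3, P(Y|X=0) = (11/18, 1/9, 1/9, 1/6) → H(Y|X=0) = 1.56945
  X=1: P(X=1) = 4/27, P(Y|X=1) = (0, 5/8, 0, 3/8) → H(Y|X=1) = 0.95443
  X=2: P(X=2) = 14/27, P(Y|X=2) = (2/7, 1/28, 9/14, 1/28) → H(Y|X=2) = 1.26955
H(Y|X) = (1/3)·1.56945 + (4/27)·0.95443 + (14/27)·1.26955 = 1.3228 bits

H(X,Y) = -Σ_{x,y} P(x,y) log₂ P(x,y). Per-cell terms -P(x,y)·log₂P(x,y):
  X=0: 0.46759, 0.17611, 0.17611, 0.23166
  X=1: 0.00000, 0.31787, 0.00000, 0.23166
  X=2: 0.40813, 0.10657, 0.52832, 0.10657
  (cells with P = 0 contribute 0)
Sum of the 12 terms: H(X,Y) = 2.7506 bits

Chain rule check:
  H(X) + H(Y|X) = 1.4278 + 1.3228 = 2.7506 bits
  H(X,Y) = 2.7506 bits
✓ Chain rule verified.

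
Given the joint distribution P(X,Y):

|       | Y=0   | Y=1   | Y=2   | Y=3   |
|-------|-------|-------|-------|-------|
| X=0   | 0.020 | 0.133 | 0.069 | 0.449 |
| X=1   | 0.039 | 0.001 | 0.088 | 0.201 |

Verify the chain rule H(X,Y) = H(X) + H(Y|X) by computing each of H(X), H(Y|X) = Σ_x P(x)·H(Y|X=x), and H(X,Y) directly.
H(X) = 0.9139 bits, H(Y|X) = 1.3372 bits, H(X,Y) = 2.2511 bits

Marginal of X (row sums):
  P(X=0) = 0.020 + 0.133 + 0.069 + 0.449 = 0.671
  P(X=1) = 0.039 + 0.001 + 0.088 + 0.201 = 0.329
H(X) = -[0.671·log₂(0.671) + 0.329·log₂(0.329)]
  = 0.38624 + 0.52766 = 0.9139 bits

H(Y|X) = Σ_x P(x)·H(Y|X=x):
  X=0: P(X=0) = 0.671, P(Y|X=0) = (20/671, 133/671, 69/671, 449/671) → H(Y|X=0) = 1.33916
  X=1: P(X=1) = 0.329, P(Y|X=1) = (39/329, 1/329, 88/329, 201/329) → H(Y|X=1) = 1.33331
H(Y|X) = 0.671·1.33916 + 0.329·1.33331 = 1.3372 bits

H(X,Y) = -Σ_{x,y} P(x,y) log₂ P(x,y). Per-cell terms -P(x,y)·log₂P(x,y):
  X=0: 0.11288, 0.38710, 0.26615, 0.51869
  X=1: 0.18253, 0.00997, 0.30856, 0.46526
Sum of the 8 terms: H(X,Y) = 2.2511 bits

Chain rule check:
  H(X) + H(Y|X) = 0.9139 + 1.3372 = 2.2511 bits
  H(X,Y) = 2.2511 bits
✓ Chain rule verified.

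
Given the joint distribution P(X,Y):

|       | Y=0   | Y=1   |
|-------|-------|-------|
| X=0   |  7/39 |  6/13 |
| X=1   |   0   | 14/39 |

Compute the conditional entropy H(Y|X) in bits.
0.5484 bits

H(Y|X) = H(X,Y) - H(X)

H(X,Y) = -Σ_{x,y} P(x,y) log₂ P(x,y). Per-cell terms -P(x,y)·log₂P(x,y):
  X=0: 0.4448, 0.5148
  X=1: 0.0000, 0.5306
  (cells with P = 0 contribute 0)
Sum of the 4 terms: H(X,Y) = 1.4902 bits

Marginal of X (row sums):
  P(X=0) = 7/39 + 6/13 = 25/39
  P(X=1) = 0 + 14/39 = 14/39
H(X) = -[(25/39)·log₂(25/39) + (14/39)·log₂(14/39)]
  = 0.4112 + 0.5306 = 0.9418 bits

H(Y|X) = H(X,Y) - H(X) = 1.4902 - 0.9418 = 0.5484 bits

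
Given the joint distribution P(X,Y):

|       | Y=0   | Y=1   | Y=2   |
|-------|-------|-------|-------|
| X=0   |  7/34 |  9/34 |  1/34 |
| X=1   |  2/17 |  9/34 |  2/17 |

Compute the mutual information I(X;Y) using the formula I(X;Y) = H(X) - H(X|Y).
0.0585 bits

I(X;Y) = H(X) - H(X|Y)

Marginal of X (row sums):
  P(X=0) = 7/34 + 9/34 + 1/34 = 1/2
  P(X=1) = 2/17 + 9/34 + 2/17 = 1/2
H(X) = -[(1/2)·log₂(1/2) + (1/2)·log₂(1/2)]
  = 0.5000 + 0.5000 = 1.0000 bits

Marginal of Y (column sums):
  P(Y=0) = 7/34 + 2/17 = 11/34
  P(Y=1) = 9/34 + 9/34 = 9/17
  P(Y=2) = 1/34 + 2/17 = 5/34
H(X|Y) = Σ_y P(y)·H(X|Y=y):
  Y=0: P(Y=0) = 11/34, P(X|Y=0) = (7/11, 4/11) → H(X|Y=0) = 0.9457
  Y=1: P(Y=1) = 9/17, P(X|Y=1) = (1/2, 1/2) → H(X|Y=1) = 1.0000
  Y=2: P(Y=2) = 5/34, P(X|Y=2) = (1/5, 4/5) → H(X|Y=2) = 0.7219
H(X|Y) = (11/34)·0.9457 + (9/17)·1.0000 + (5/34)·0.7219 = 0.9415 bits

I(X;Y) = H(X) - H(X|Y) = 1.0000 - 0.9415 = 0.0585 bits

Cross-check via I(X;Y) = H(X) + H(Y) - H(X,Y): computing H(Y) from the column sums and H(X,Y) from the 6 cells in the same way gives H(Y) = 1.4192 bits and H(X,Y) = 2.3607 bits, so
I(X;Y) = 1.0000 + 1.4192 - 2.3607 = 0.0585 bits ✓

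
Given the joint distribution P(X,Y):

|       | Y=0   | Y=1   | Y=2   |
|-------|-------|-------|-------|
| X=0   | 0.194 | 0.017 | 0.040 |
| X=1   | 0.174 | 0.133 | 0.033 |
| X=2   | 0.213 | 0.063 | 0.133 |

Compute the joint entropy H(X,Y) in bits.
2.8467 bits

H(X,Y) = -Σ_{x,y} P(x,y) log₂ P(x,y). Per-cell terms -P(x,y)·log₂P(x,y):
  X=0: 0.45898, 0.09993, 0.18575
  X=1: 0.43897, 0.38710, 0.16241
  X=2: 0.47522, 0.25128, 0.38710
Sum of the 9 terms: H(X,Y) = 2.8467 bits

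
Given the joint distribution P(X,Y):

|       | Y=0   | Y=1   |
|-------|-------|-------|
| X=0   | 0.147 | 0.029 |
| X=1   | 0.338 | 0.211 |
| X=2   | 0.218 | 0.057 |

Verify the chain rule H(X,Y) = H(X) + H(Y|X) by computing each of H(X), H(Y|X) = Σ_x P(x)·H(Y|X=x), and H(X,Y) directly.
H(X) = 1.4283 bits, H(Y|X) = 0.8437 bits, H(X,Y) = 2.2720 bits

Marginal of X (row sums):
  P(X=0) = 0.147 + 0.029 = 0.176
  P(X=1) = 0.338 + 0.211 = 0.549
  P(X=2) = 0.218 + 0.057 = 0.275
H(X) = -[0.176·log₂(0.176) + 0.549·log₂(0.549) + 0.275·log₂(0.275)]
  = 0.44112 + 0.47495 + 0.51219 = 1.4283 bits

H(Y|X) = Σ_x P(x)·H(Y|X=x):
  X=0: P(X=0) = 0.176, P(Y|X=0) = (147/176, 29/176) → H(Y|X=0) = 0.64561
  X=1: P(X=1) = 0.549, P(Y|X=1) = (338/549, 211/549) → H(Y|X=1) = 0.96105
  X=2: P(X=2) = 0.275, P(Y|X=2) = (218/275, 57/275) → H(Y|X=2) = 0.73624
H(Y|X) = 0.176·0.64561 + 0.549·0.96105 + 0.275·0.73624 = 0.8437 bits

H(X,Y) = -Σ_{x,y} P(x,y) log₂ P(x,y). Per-cell terms -P(x,y)·log₂P(x,y):
  X=0: 0.40662, 0.14813
  X=1: 0.52894, 0.47363
  X=2: 0.47908, 0.23557
Sum of the 6 terms: H(X,Y) = 2.2720 bits

Chain rule check:
  H(X) + H(Y|X) = 1.4283 + 0.8437 = 2.2720 bits
  H(X,Y) = 2.2720 bits
✓ Chain rule verified.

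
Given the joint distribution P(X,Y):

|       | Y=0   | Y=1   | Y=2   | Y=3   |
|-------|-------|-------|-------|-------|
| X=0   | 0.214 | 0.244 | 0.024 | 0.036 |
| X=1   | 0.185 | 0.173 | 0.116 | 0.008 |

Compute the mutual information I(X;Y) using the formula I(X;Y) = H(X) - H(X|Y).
0.0707 bits

I(X;Y) = H(X) - H(X|Y)

Marginal of X (row sums):
  P(X=0) = 0.214 + 0.244 + 0.024 + 0.036 = 0.518
  P(X=1) = 0.185 + 0.173 + 0.116 + 0.008 = 0.482
H(X) = -[0.518·log₂(0.518) + 0.482·log₂(0.482)]
  = 0.491570 + 0.507495 = 0.999065 bits

Marginal of Y (column sums):
  P(Y=0) = 0.214 + 0.185 = 0.399
  P(Y=1) = 0.244 + 0.173 = 0.417
  P(Y=2) = 0.024 + 0.116 = 0.140
  P(Y=3) = 0.036 + 0.008 = 0.044
H(X|Y) = Σ_y P(y)·H(X|Y=y):
  Y=0: P(Y=0) = 0.399, P(X|Y=0) = (214/399, 185/399) → H(X|Y=0) = 0.996186
  Y=1: P(Y=1) = 0.417, P(X|Y=1) = (244/417, 173/417) → H(X|Y=1) = 0.978986
  Y=2: P(Y=2) = 0.140, P(X|Y=2) = (6/35, 29/35) → H(X|Y=2) = 0.660962
  Y=3: P(Y=3) = 0.044, P(X|Y=3) = (9/11, 2/11) → H(X|Y=3) = 0.684038
H(X|Y) = 0.399·0.996186 + 0.417·0.978986 + 0.140·0.660962 + 0.044·0.684038 = 0.928348 bits

I(X;Y) = H(X) - H(X|Y) = 0.999065 - 0.928348 = 0.0707 bits

Cross-check via I(X;Y) = H(X) + H(Y) - H(X,Y): computing H(Y) from the column sums and H(X,Y) from the 8 cells in the same way gives H(Y) = 1.650484 bits and H(X,Y) = 2.578832 bits, so
I(X;Y) = 0.999065 + 1.650484 - 2.578832 = 0.0707 bits ✓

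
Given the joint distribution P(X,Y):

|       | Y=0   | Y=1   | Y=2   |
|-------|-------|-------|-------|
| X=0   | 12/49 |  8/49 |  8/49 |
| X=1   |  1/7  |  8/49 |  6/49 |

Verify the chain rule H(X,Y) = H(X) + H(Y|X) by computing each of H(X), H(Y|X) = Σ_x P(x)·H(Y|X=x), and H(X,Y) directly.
H(X) = 0.9852 bits, H(Y|X) = 1.5646 bits, H(X,Y) = 2.5498 bits

Marginal of X (row sums):
  P(X=0) = 12/49 + 8/49 + 8/49 = 4/7
  P(X=1) = 1/7 + 8/49 + 6/49 = 3/7
H(X) = -[(4/7)·log₂(4/7) + (3/7)·log₂(3/7)]
  = 0.46135 + 0.52388 = 0.9852 bits

H(Y|X) = Σ_x P(x)·H(Y|X=x):
  X=0: P(X=0) = 4/7, P(Y|X=0) = (3/7, 2/7, 2/7) → H(Y|X=0) = 1.55666
  X=1: P(X=1) = 3/7, P(Y|X=1) = (1/3, 8/21, 2/7) → H(Y|X=1) = 1.57511
H(Y|X) = (4/7)·1.55666 + (3/7)·1.57511 = 1.5646 bits

H(X,Y) = -Σ_{x,y} P(x,y) log₂ P(x,y). Per-cell terms -P(x,y)·log₂P(x,y):
  X=0: 0.49708, 0.42689, 0.42689
  X=1: 0.40105, 0.42689, 0.37099
Sum of the 6 terms: H(X,Y) = 2.5498 bits

Chain rule check:
  H(X) + H(Y|X) = 0.9852 + 1.5646 = 2.5498 bits
  H(X,Y) = 2.5498 bits
✓ Chain rule verified.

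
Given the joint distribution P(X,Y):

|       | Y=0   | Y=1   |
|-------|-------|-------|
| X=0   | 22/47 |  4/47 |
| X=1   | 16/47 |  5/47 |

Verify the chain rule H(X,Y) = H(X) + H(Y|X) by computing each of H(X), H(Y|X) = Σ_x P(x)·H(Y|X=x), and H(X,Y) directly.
H(X) = 0.9918 bits, H(Y|X) = 0.6964 bits, H(X,Y) = 1.6883 bits

Marginal of X (row sums):
  P(X=0) = 22/47 + 4/47 = 26/47
  P(X=1) = 16/47 + 5/47 = 21/47
H(X) = -[(26/47)·log₂(26/47) + (21/47)·log₂(21/47)]
  = 0.47251 + 0.51931 = 0.9918 bits

H(Y|X) = Σ_x P(x)·H(Y|X=x):
  X=0: P(X=0) = 26/47, P(Y|X=0) = (11/13, 2/13) → H(Y|X=0) = 0.61938
  X=1: P(X=1) = 21/47, P(Y|X=1) = (16/21, 5/21) → H(Y|X=1) = 0.79186
H(Y|X) = (26/47)·0.61938 + (21/47)·0.79186 = 0.6964 bits

H(X,Y) = -Σ_{x,y} P(x,y) log₂ P(x,y). Per-cell terms -P(x,y)·log₂P(x,y):
  X=0: 0.51263, 0.30252
  X=1: 0.52922, 0.34390
Sum of the 4 terms: H(X,Y) = 1.6883 bits

Chain rule check:
  H(X) + H(Y|X) = 0.9918 + 0.6964 = 1.6882 bits
  H(X,Y) = 1.6883 bits
✓ Chain rule verified (Δ = 0.0001 is 4-dp rounding noise: each of the three values was rounded independently).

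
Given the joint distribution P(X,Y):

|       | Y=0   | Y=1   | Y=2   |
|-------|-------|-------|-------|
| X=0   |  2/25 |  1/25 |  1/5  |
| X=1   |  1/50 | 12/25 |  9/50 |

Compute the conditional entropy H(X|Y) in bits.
0.6549 bits

H(X|Y) = H(X,Y) - H(Y)

H(X,Y) = -Σ_{x,y} P(x,y) log₂ P(x,y). Per-cell terms -P(x,y)·log₂P(x,y):
  X=0: 0.29151, 0.18575, 0.46439
  X=1: 0.11288, 0.50827, 0.44531
Sum of the 6 terms: H(X,Y) = 2.0081 bits

Marginal of Y (column sums):
  P(Y=0) = 2/25 + 1/50 = 1/10
  P(Y=1) = 1/25 + 12/25 = 13/25
  P(Y=2) = 1/5 + 9/50 = 19/50
H(Y) = -[(1/10)·log₂(1/10) + (13/25)·log₂(13/25) + (19/50)·log₂(19/50)]
  = 0.33219 + 0.49058 + 0.53045 = 1.3532 bits

H(X|Y) = H(X,Y) - H(Y) = 2.0081 - 1.3532 = 0.6549 bits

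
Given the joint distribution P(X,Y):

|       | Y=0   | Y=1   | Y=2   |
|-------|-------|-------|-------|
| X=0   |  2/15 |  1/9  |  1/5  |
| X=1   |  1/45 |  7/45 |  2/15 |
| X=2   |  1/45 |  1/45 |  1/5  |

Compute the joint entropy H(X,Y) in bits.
2.8399 bits

H(X,Y) = -Σ_{x,y} P(x,y) log₂ P(x,y). Per-cell terms -P(x,y)·log₂P(x,y):
  X=0: 0.38759, 0.35221, 0.46439
  X=1: 0.12204, 0.41759, 0.38759
  X=2: 0.12204, 0.12204, 0.46439
Sum of the 9 terms: H(X,Y) = 2.8399 bits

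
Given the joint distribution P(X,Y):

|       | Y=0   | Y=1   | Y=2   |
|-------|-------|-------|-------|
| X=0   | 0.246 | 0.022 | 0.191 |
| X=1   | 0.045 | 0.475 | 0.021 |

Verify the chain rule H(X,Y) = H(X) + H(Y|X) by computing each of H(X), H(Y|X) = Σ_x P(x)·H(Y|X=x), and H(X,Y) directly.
H(X) = 0.9951 bits, H(Y|X) = 0.9084 bits, H(X,Y) = 1.9036 bits

Marginal of X (row sums):
  P(X=0) = 0.246 + 0.022 + 0.191 = 0.459
  P(X=1) = 0.045 + 0.475 + 0.021 = 0.541
H(X) = -[0.459·log₂(0.459) + 0.541·log₂(0.541)]
  = 0.515656 + 0.479488 = 0.9951 bits

H(Y|X) = Σ_x P(x)·H(Y|X=x):
  X=0: P(X=0) = 0.459, P(Y|X=0) = (82/153, 22/459, 191/459) → H(Y|X=0) = 1.218701
  X=1: P(X=1) = 0.541, P(Y|X=1) = (45/541, 475/541, 21/541) → H(Y|X=1) = 0.645161
H(Y|X) = 0.459·1.218701 + 0.541·0.645161 = 0.9084 bits

H(X,Y) = -Σ_{x,y} P(x,y) log₂ P(x,y). Per-cell terms -P(x,y)·log₂P(x,y):
  X=0: 0.497724, 0.121140, 0.456176
  X=1: 0.201327, 0.510150, 0.117043
Sum of the 6 terms: H(X,Y) = 1.9036 bits

Chain rule check:
  H(X) + H(Y|X) = 0.9951 + 0.9084 = 1.9035 bits
  H(X,Y) = 1.9036 bits
✓ Chain rule verified (Δ = 0.0001 is 4-dp rounding noise: each of the three values was rounded independently).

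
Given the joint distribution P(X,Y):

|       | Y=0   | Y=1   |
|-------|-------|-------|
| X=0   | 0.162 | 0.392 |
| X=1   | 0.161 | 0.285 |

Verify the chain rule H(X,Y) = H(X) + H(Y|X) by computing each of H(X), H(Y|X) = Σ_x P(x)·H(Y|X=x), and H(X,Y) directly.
H(X) = 0.9916 bits, H(Y|X) = 0.9038 bits, H(X,Y) = 1.8954 bits

Marginal of X (row sums):
  P(X=0) = 0.162 + 0.392 = 0.554
  P(X=1) = 0.161 + 0.285 = 0.446
H(X) = -[0.554·log₂(0.554) + 0.446·log₂(0.446)]
  = 0.47203 + 0.51954 = 0.9916 bits

H(Y|X) = Σ_x P(x)·H(Y|X=x):
  X=0: P(X=0) = 0.554, P(Y|X=0) = (81/277, 196/277) → H(Y|X=0) = 0.87183
  X=1: P(X=1) = 0.446, P(Y|X=1) = (161/446, 285/446) → H(Y|X=1) = 0.94350
H(Y|X) = 0.554·0.87183 + 0.446·0.94350 = 0.9038 bits

H(X,Y) = -Σ_{x,y} P(x,y) log₂ P(x,y). Per-cell terms -P(x,y)·log₂P(x,y):
  X=0: 0.42540, 0.52962
  X=1: 0.42421, 0.51613
Sum of the 4 terms: H(X,Y) = 1.8954 bits

Chain rule check:
  H(X) + H(Y|X) = 0.9916 + 0.9038 = 1.8954 bits
  H(X,Y) = 1.8954 bits
✓ Chain rule verified.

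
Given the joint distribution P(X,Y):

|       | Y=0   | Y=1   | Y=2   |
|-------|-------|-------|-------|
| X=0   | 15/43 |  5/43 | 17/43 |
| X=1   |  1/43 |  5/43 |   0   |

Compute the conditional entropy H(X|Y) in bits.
0.3581 bits

H(X|Y) = H(X,Y) - H(Y)

H(X,Y) = -Σ_{x,y} P(x,y) log₂ P(x,y). Per-cell terms -P(x,y)·log₂P(x,y):
  X=0: 0.530014, 0.360969, 0.529294
  X=1: 0.126192, 0.360969, 0.000000
  (cells with P = 0 contribute 0)
Sum of the 6 terms: H(X,Y) = 1.90744 bits

Marginal of Y (column sums):
  P(Y=0) = 15/43 + 1/43 = 16/43
  P(Y=1) = 5/43 + 5/43 = 10/43
  P(Y=2) = 17/43 + 0 = 17/43
H(Y) = -[(16/43)·log₂(16/43) + (10/43)·log₂(10/43) + (17/43)·log₂(17/43)]
  = 0.530703 + 0.489381 + 0.529294 = 1.54938 bits

H(X|Y) = H(X,Y) - H(Y) = 1.90744 - 1.54938 = 0.3581 bits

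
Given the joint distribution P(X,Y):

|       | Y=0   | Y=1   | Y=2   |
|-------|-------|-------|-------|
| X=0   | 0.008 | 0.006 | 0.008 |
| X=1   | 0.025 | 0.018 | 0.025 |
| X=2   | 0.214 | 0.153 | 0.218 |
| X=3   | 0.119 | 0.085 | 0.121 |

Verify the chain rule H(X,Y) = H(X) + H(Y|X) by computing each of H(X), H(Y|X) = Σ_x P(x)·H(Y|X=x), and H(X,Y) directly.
H(X) = 1.3643 bits, H(Y|X) = 1.5677 bits, H(X,Y) = 2.9320 bits

Marginal of X (row sums):
  P(X=0) = 0.008 + 0.006 + 0.008 = 0.022
  P(X=1) = 0.025 + 0.018 + 0.025 = 0.068
  P(X=2) = 0.214 + 0.153 + 0.218 = 0.585
  P(X=3) = 0.119 + 0.085 + 0.121 = 0.325
H(X) = -[0.022·log₂(0.022) + 0.068·log₂(0.068) + 0.585·log₂(0.585) + 0.325·log₂(0.325)]
  = 0.121140 + 0.263726 + 0.452493 + 0.526984 = 1.3643 bits

H(Y|X) = Σ_x P(x)·H(Y|X=x):
  X=0: P(X=0) = 0.022, P(Y|X=0) = (4/11, 3/11, 4/11) → H(Y|X=0) = 1.572624
  X=1: P(X=1) = 0.068, P(Y|X=1) = (25/68, 9/34, 25/68) → H(Y|X=1) = 1.569059
  X=2: P(X=2) = 0.585, P(Y|X=2) = (214/585, 17/65, 218/585) → H(Y|X=2) = 1.567475
  X=3: P(X=3) = 0.325, P(Y|X=3) = (119/325, 17/65, 121/325) → H(Y|X=3) = 1.567484
H(Y|X) = 0.022·1.572624 + 0.068·1.569059 + 0.585·1.567475 + 0.325·1.567484 = 1.5677 bits

H(X,Y) = -Σ_{x,y} P(x,y) log₂ P(x,y). Per-cell terms -P(x,y)·log₂P(x,y):
  X=0: 0.055726, 0.044285, 0.055726
  X=1: 0.133048, 0.104325, 0.133048
  X=2: 0.476004, 0.414385, 0.479077
  X=3: 0.365445, 0.302293, 0.368677
Sum of the 12 terms: H(X,Y) = 2.9320 bits

Chain rule check:
  H(X) + H(Y|X) = 1.3643 + 1.5677 = 2.9320 bits
  H(X,Y) = 2.9320 bits
✓ Chain rule verified.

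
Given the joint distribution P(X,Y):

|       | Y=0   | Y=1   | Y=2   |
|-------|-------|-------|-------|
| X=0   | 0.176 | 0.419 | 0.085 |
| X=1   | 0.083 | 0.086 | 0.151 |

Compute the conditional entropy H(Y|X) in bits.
1.3791 bits

H(Y|X) = H(X,Y) - H(X)

H(X,Y) = -Σ_{x,y} P(x,y) log₂ P(x,y). Per-cell terms -P(x,y)·log₂P(x,y):
  X=0: 0.44112, 0.52584, 0.30229
  X=1: 0.29803, 0.30440, 0.41183
Sum of the 6 terms: H(X,Y) = 2.2835 bits

Marginal of X (row sums):
  P(X=0) = 0.176 + 0.419 + 0.085 = 0.680
  P(X=1) = 0.083 + 0.086 + 0.151 = 0.320
H(X) = -[0.680·log₂(0.680) + 0.320·log₂(0.320)]
  = 0.37835 + 0.52603 = 0.9044 bits

H(Y|X) = H(X,Y) - H(X) = 2.2835 - 0.9044 = 1.3791 bits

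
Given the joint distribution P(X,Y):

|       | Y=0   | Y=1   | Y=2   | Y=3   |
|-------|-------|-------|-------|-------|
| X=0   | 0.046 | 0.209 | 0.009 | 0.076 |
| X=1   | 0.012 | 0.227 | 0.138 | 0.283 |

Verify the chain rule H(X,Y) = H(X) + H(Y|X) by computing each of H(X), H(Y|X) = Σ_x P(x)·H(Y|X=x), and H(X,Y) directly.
H(X) = 0.9248 bits, H(Y|X) = 1.5671 bits, H(X,Y) = 2.4919 bits

Marginal of X (row sums):
  P(X=0) = 0.046 + 0.209 + 0.009 + 0.076 = 0.340
  P(X=1) = 0.012 + 0.227 + 0.138 + 0.283 = 0.660
H(X) = -[0.340·log₂(0.340) + 0.660·log₂(0.660)]
  = 0.52917 + 0.39564 = 0.9248 bits

H(Y|X) = Σ_x P(x)·H(Y|X=x):
  X=0: P(X=0) = 0.340, P(Y|X=0) = (23/170, 209/340, 9/340, 19/85) → H(Y|X=0) = 1.44382
  X=1: P(X=1) = 0.660, P(Y|X=1) = (1/55, 227/660, 23/110, 283/660) → H(Y|X=1) = 1.63062
H(Y|X) = 0.340·1.44382 + 0.660·1.63062 = 1.5671 bits

H(X,Y) = -Σ_{x,y} P(x,y) log₂ P(x,y). Per-cell terms -P(x,y)·log₂P(x,y):
  X=0: 0.20434, 0.47201, 0.06116, 0.28256
  X=1: 0.07657, 0.48561, 0.39430, 0.51538
Sum of the 8 terms: H(X,Y) = 2.4919 bits

Chain rule check:
  H(X) + H(Y|X) = 0.9248 + 1.5671 = 2.4919 bits
  H(X,Y) = 2.4919 bits
✓ Chain rule verified.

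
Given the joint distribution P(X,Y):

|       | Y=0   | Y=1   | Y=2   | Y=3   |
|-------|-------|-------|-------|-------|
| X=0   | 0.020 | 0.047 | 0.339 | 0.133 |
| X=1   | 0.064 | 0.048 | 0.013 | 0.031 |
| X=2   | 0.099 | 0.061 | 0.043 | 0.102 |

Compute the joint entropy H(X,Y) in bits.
3.0448 bits

H(X,Y) = -Σ_{x,y} P(x,y) log₂ P(x,y). Per-cell terms -P(x,y)·log₂P(x,y):
  X=0: 0.1129, 0.2073, 0.5291, 0.3871
  X=1: 0.2538, 0.2103, 0.0814, 0.1554
  X=2: 0.3303, 0.2461, 0.1952, 0.3359
Sum of the 12 terms: H(X,Y) = 3.0448 bits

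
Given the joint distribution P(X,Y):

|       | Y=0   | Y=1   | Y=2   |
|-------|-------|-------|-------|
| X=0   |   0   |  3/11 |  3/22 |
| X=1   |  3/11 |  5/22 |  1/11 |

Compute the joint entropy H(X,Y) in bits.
2.2147 bits

H(X,Y) = -Σ_{x,y} P(x,y) log₂ P(x,y). Per-cell terms -P(x,y)·log₂P(x,y):
  X=0: 0.0000, 0.5112, 0.3920
  X=1: 0.5112, 0.4858, 0.3145
  (cells with P = 0 contribute 0)
Sum of the 6 terms: H(X,Y) = 2.2147 bits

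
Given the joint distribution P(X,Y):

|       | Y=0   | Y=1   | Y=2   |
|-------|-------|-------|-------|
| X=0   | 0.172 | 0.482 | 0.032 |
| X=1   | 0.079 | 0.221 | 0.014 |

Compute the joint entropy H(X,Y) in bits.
1.9600 bits

H(X,Y) = -Σ_{x,y} P(x,y) log₂ P(x,y). Per-cell terms -P(x,y)·log₂P(x,y):
  X=0: 0.4368, 0.5075, 0.1589
  X=1: 0.2893, 0.4813, 0.0862
Sum of the 6 terms: H(X,Y) = 1.9600 bits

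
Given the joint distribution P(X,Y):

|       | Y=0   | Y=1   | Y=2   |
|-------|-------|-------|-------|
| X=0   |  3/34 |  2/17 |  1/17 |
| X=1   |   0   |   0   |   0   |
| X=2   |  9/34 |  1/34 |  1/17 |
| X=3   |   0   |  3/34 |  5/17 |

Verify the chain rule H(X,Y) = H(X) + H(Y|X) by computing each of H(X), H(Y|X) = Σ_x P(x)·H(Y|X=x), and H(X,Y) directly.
H(X) = 1.5682 bits, H(Y|X) = 1.0705 bits, H(X,Y) = 2.6387 bits

Marginal of X (row sums):
  P(X=0) = 3/34 + 2/17 + 1/17 = 9/34
  P(X=1) = 0 + 0 + 0 = 0
  P(X=2) = 9/34 + 1/34 + 1/17 = 6/17
  P(X=3) = 0 + 3/34 + 5/17 = 13/34
H(X) = -[(9/34)·log₂(9/34) + (6/17)·log₂(6/17) + (13/34)·log₂(13/34)]   (outcomes with P = 0 contribute 0)
  = 0.50758 + 0.53029 + 0.53033 = 1.5682 bits

H(Y|X) = Σ_x P(x)·H(Y|X=x):
  X=0: P(X=0) = 9/34, P(Y|X=0) = (1/3, 4/9, 2/9) → H(Y|X=0) = 1.53049
  X=1: P(X=1) = 0 → contributes 0
  X=2: P(X=2) = 6/17, P(Y|X=2) = (3/4, 1/12, 1/6) → H(Y|X=2) = 1.04085
  X=3: P(X=3) = 13/34, P(Y|X=3) = (0, 3/13, 10/13) → H(Y|X=3) = 0.77935
H(Y|X) = (9/34)·1.53049 + (6/17)·1.04085 + (13/34)·0.77935 = 1.0705 bits

H(X,Y) = -Σ_{x,y} P(x,y) log₂ P(x,y). Per-cell terms -P(x,y)·log₂P(x,y):
  X=0: 0.30904, 0.36323, 0.24044
  X=1: 0.00000, 0.00000, 0.00000
  X=2: 0.50758, 0.14963, 0.24044
  X=3: 0.00000, 0.30904, 0.51927
  (cells with P = 0 contribute 0)
Sum of the 12 terms: H(X,Y) = 2.6387 bits

Chain rule check:
  H(X) + H(Y|X) = 1.5682 + 1.0705 = 2.6387 bits
  H(X,Y) = 2.6387 bits
✓ Chain rule verified.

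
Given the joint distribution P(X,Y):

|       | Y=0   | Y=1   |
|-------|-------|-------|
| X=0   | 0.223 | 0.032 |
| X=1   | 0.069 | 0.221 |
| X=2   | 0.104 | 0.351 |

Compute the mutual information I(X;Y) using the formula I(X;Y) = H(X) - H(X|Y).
0.2472 bits

I(X;Y) = H(X) - H(X|Y)

Marginal of X (row sums):
  P(X=0) = 0.223 + 0.032 = 0.255
  P(X=1) = 0.069 + 0.221 = 0.290
  P(X=2) = 0.104 + 0.351 = 0.455
H(X) = -[0.255·log₂(0.255) + 0.290·log₂(0.290) + 0.455·log₂(0.455)]
  = 0.5027 + 0.5179 + 0.5169 = 1.5375 bits

Marginal of Y (column sums):
  P(Y=0) = 0.223 + 0.069 + 0.104 = 0.396
  P(Y=1) = 0.032 + 0.221 + 0.351 = 0.604
H(X|Y) = Σ_y P(y)·H(X|Y=y):
  Y=0: P(Y=0) = 0.396, P(X|Y=0) = (223/396, 23/132, 26/99) → H(X|Y=0) = 1.4124
  Y=1: P(Y=1) = 0.604, P(X|Y=1) = (8/151, 221/604, 351/604) → H(X|Y=1) = 1.2103
H(X|Y) = 0.396·1.4124 + 0.604·1.2103 = 1.2903 bits

I(X;Y) = H(X) - H(X|Y) = 1.5375 - 1.2903 = 0.2472 bits

Cross-check via I(X;Y) = H(X) + H(Y) - H(X,Y): computing H(Y) from the column sums and H(X,Y) from the 6 cells in the same way gives H(Y) = 0.9686 bits and H(X,Y) = 2.2589 bits, so
I(X;Y) = 1.5375 + 0.9686 - 2.2589 = 0.2472 bits ✓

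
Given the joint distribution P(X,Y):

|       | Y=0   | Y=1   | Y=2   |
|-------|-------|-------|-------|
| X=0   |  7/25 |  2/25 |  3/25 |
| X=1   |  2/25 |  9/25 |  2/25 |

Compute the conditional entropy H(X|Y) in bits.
0.7703 bits

H(X|Y) = H(X,Y) - H(Y)

H(X,Y) = -Σ_{x,y} P(x,y) log₂ P(x,y). Per-cell terms -P(x,y)·log₂P(x,y):
  X=0: 0.5142, 0.2915, 0.3671
  X=1: 0.2915, 0.5306, 0.2915
Sum of the 6 terms: H(X,Y) = 2.2864 bits

Marginal of Y (column sums):
  P(Y=0) = 7/25 + 2/25 = 9/25
  P(Y=1) = 2/25 + 9/25 = 11/25
  P(Y=2) = 3/25 + 2/25 = 1/5
H(Y) = -[(9/25)·log₂(9/25) + (11/25)·log₂(11/25) + (1/5)·log₂(1/5)]
  = 0.5306 + 0.5211 + 0.4644 = 1.5161 bits

H(X|Y) = H(X,Y) - H(Y) = 2.2864 - 1.5161 = 0.7703 bits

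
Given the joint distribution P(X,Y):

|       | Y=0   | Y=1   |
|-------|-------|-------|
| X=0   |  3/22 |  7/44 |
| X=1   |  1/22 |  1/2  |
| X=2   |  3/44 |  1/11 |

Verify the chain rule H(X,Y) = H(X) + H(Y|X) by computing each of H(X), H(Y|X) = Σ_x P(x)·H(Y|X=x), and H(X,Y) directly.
H(X) = 1.4186 bits, H(Y|X) = 0.6767 bits, H(X,Y) = 2.0953 bits

Marginal of X (row sums):
  P(X=0) = 3/22 + 7/44 = 13/44
  P(X=1) = 1/22 + 1/2 = 6/11
  P(X=2) = 3/44 + 1/11 = 7/44
H(X) = -[(13/44)·log₂(13/44) + (6/11)·log₂(6/11) + (7/44)·log₂(7/44)]
  = 0.519702 + 0.476983 + 0.421921 = 1.4186 bits

H(Y|X) = Σ_x P(x)·H(Y|X=x):
  X=0: P(X=0) = 13/44, P(Y|X=0) = (6/13, 7/13) → H(Y|X=0) = 0.995727
  X=1: P(X=1) = 6/11, P(Y|X=1) = (1/12, 11/12) → H(Y|X=1) = 0.413817
  X=2: P(X=2) = 7/44, P(Y|X=2) = (3/7, 4/7) → H(Y|X=2) = 0.985228
H(Y|X) = (13/44)·0.995727 + (6/11)·0.413817 + (7/44)·0.985228 = 0.6767 bits

H(X,Y) = -Σ_{x,y} P(x,y) log₂ P(x,y). Per-cell terms -P(x,y)·log₂P(x,y):
  X=0: 0.391973, 0.421921
  X=1: 0.202701, 0.500000
  X=2: 0.264168, 0.314494
Sum of the 6 terms: H(X,Y) = 2.0953 bits

Chain rule check:
  H(X) + H(Y|X) = 1.4186 + 0.6767 = 2.0953 bits
  H(X,Y) = 2.0953 bits
✓ Chain rule verified.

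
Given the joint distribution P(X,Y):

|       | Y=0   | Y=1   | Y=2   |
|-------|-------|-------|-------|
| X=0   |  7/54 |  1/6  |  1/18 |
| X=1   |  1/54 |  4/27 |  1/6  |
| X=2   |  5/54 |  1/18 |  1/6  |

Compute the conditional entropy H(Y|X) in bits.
1.3870 bits

H(Y|X) = H(X,Y) - H(X)

H(X,Y) = -Σ_{x,y} P(x,y) log₂ P(x,y). Per-cell terms -P(x,y)·log₂P(x,y):
  X=0: 0.38209, 0.43083, 0.23166
  X=1: 0.10657, 0.40813, 0.43083
  X=2: 0.31787, 0.23166, 0.43083
Sum of the 9 terms: H(X,Y) = 2.9705 bits

Marginal of X (row sums):
  P(X=0) = 7/54 + 1/6 + 1/18 = 19/54
  P(X=1) = 1/54 + 4/27 + 1/6 = 1/3
  P(X=2) = 5/54 + 1/18 + 1/6 = 17/54
H(X) = -[(19/54)·log₂(19/54) + (1/3)·log₂(1/3) + (17/54)·log₂(17/54)]
  = 0.53023 + 0.52832 + 0.52493 = 1.5835 bits

H(Y|X) = H(X,Y) - H(X) = 2.9705 - 1.5835 = 1.3870 bits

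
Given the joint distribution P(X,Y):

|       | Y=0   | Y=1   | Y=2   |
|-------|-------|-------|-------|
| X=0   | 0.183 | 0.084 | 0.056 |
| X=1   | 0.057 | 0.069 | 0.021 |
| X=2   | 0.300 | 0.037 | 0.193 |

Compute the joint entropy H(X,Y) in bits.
2.7553 bits

H(X,Y) = -Σ_{x,y} P(x,y) log₂ P(x,y). Per-cell terms -P(x,y)·log₂P(x,y):
  X=0: 0.44837, 0.30017, 0.23287
  X=1: 0.23557, 0.26615, 0.11704
  X=2: 0.52109, 0.17598, 0.45805
Sum of the 9 terms: H(X,Y) = 2.7553 bits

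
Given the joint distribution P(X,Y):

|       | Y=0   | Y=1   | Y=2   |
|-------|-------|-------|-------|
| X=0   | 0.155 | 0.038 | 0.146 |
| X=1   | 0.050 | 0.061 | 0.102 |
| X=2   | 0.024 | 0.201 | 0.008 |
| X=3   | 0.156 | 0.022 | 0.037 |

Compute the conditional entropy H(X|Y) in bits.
1.5895 bits

H(X|Y) = H(X,Y) - H(Y)

H(X,Y) = -Σ_{x,y} P(x,y) log₂ P(x,y). Per-cell terms -P(x,y)·log₂P(x,y):
  X=0: 0.41690, 0.17928, 0.40529
  X=1: 0.21610, 0.24614, 0.33592
  X=2: 0.12914, 0.46526, 0.05573
  X=3: 0.41814, 0.12114, 0.17598
Sum of the 12 terms: H(X,Y) = 3.1650 bits

Marginal of Y (column sums):
  P(Y=0) = 0.155 + 0.050 + 0.024 + 0.156 = 0.385
  P(Y=1) = 0.038 + 0.061 + 0.201 + 0.022 = 0.322
  P(Y=2) = 0.146 + 0.102 + 0.008 + 0.037 = 0.293
H(Y) = -[0.385·log₂(0.385) + 0.322·log₂(0.322) + 0.293·log₂(0.293)]
  = 0.53017 + 0.52643 + 0.51891 = 1.5755 bits

H(X|Y) = H(X,Y) - H(Y) = 3.1650 - 1.5755 = 1.5895 bits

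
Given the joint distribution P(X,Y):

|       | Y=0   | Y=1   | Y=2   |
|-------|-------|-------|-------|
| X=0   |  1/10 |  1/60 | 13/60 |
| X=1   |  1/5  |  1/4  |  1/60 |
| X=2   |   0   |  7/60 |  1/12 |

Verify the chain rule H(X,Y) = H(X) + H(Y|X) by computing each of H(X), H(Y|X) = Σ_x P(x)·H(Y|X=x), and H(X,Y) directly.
H(X) = 1.5058 bits, H(Y|X) = 1.1261 bits, H(X,Y) = 2.6319 bits

Marginal of X (row sums):
  P(X=0) = 1/10 + 1/60 + 13/60 = 1/3
  P(X=1) = 1/5 + 1/4 + 1/60 = 7/15
  P(X=2) = 0 + 7/60 + 1/12 = 1/5
H(X) = -[(1/3)·log₂(1/3) + (7/15)·log₂(7/15) + (1/5)·log₂(1/5)]
  = 0.52832 + 0.51312 + 0.46439 = 1.5058 bits

H(Y|X) = Σ_x P(x)·H(Y|X=x):
  X=0: P(X=0) = 1/3, P(Y|X=0) = (3/10, 1/20, 13/20) → H(Y|X=0) = 1.14115
  X=1: P(X=1) = 7/15, P(Y|X=1) = (3/7, 15/28, 1/28) → H(Y|X=1) = 1.17797
  X=2: P(X=2) = 1/5, P(Y|X=2) = (0, 7/12, 5/12) → H(Y|X=2) = 0.97987
H(Y|X) = (1/3)·1.14115 + (7/15)·1.17797 + (1/5)·0.97987 = 1.1261 bits

H(X,Y) = -Σ_{x,y} P(x,y) log₂ P(x,y). Per-cell terms -P(x,y)·log₂P(x,y):
  X=0: 0.33219, 0.09845, 0.47806
  X=1: 0.46439, 0.50000, 0.09845
  X=2: 0.00000, 0.36161, 0.29875
  (cells with P = 0 contribute 0)
Sum of the 9 terms: H(X,Y) = 2.6319 bits

Chain rule check:
  H(X) + H(Y|X) = 1.5058 + 1.1261 = 2.6319 bits
  H(X,Y) = 2.6319 bits
✓ Chain rule verified.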